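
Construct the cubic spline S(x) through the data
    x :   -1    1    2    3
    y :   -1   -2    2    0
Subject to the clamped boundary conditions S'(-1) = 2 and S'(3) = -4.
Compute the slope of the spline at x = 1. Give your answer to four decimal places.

Write M_i for S''(x_i). With h_i = 2, 1, 1 and divided differences Δ_i = -1/2, 4, -2, the continuity of S' gives the tridiagonal system
  2·M_0 + 6·M_1 + 1·M_2 = 6(Δ_1 - Δ_0) = 27
  1·M_1 + 4·M_2 + 1·M_3 = 6(Δ_2 - Δ_1) = -36
Clamped end conditions give two more equations: 2h_0·M_0 + h_0·M_1 = 6(Δ_0 - S'(-1)) = -15 and h_2·M_2 + 2h_2·M_3 = 6(S'(3) - Δ_2) = -12.
Solving: M_0 = -183/22, M_1 = 201/22, M_2 = -123/11, M_3 = -9/22.
On [1, 2], S'(x) = b_1 + 2c_1·(x - 1) + 3d_1·(x - 1)² with b_1 = Δ_1 - h_1(2M_1 + M_2)/6 = 31/11, c_1 = M_1/2 = 201/44, d_1 = (M_2 - M_1)/(6h_1) = -149/44. So S'(1) = 31/11.

2.8182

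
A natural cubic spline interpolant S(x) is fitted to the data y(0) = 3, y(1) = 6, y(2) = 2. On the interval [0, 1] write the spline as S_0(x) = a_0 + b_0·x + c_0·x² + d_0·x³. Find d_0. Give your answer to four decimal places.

-1.7500

Write M_i for S''(x_i). With h_i = 1, 1 and divided differences Δ_i = 3, -4, the continuity of S' gives the tridiagonal system
  1·M_0 + 4·M_1 + 1·M_2 = 6(Δ_1 - Δ_0) = -42
Natural end conditions: M_0 = M_2 = 0.
Hence M_0 = 0, M_1 = -21/2, M_2 = 0.
On [0, 1], with S_0(x) = a_0 + b_0·x + c_0·x² + d_0·x³: c_0 = M_0/2 = 0, d_0 = (M_1 - M_0)/(6h_0) = -7/4, b_0 = Δ_0 - h_0(2M_0 + M_1)/6 = 19/4.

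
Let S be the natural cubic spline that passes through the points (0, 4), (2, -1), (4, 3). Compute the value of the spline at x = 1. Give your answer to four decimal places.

With M_i denoting the second derivative at x_i, h_i = 2, 2, and Δ_i = (y_(i+1) − y_i)/h_i = -5/2, 2:
  2·M_0 + 8·M_1 + 2·M_2 = 6(Δ_1 - Δ_0) = 27
Natural end conditions: M_0 = M_2 = 0.
Forward elimination and back-substitution give M_0 = 0, M_1 = 27/8, M_2 = 0.
On [0, 2], S(x) = 4 - 29/8·x + 0·x² + 9/32·x³.
With x = 1: S(1) = 21/32.

0.6563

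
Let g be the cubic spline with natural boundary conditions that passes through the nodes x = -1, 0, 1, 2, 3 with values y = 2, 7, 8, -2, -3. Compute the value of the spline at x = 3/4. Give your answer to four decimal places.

Put σ_i = g'' at the i-th knot. Here h = (1, 1, 1, 1) and Δ = (5, 1, -10, -1), so the interior equations h_(i-1)·σ_(i-1) + 2(h_(i-1)+h_i)·σ_i + h_i·σ_(i+1) = 6(Δ_i − Δ_(i-1)) read
  1·σ_0 + 4·σ_1 + 1·σ_2 = 6(Δ_1 - Δ_0) = -24
  1·σ_1 + 4·σ_2 + 1·σ_3 = 6(Δ_2 - Δ_1) = -66
  1·σ_2 + 4·σ_3 + 1·σ_4 = 6(Δ_3 - Δ_2) = 54
Natural end conditions: σ_0 = σ_4 = 0.
Solving the tridiagonal system: σ_0 = 0, σ_1 = -3/4, σ_2 = -21, σ_3 = 75/4, σ_4 = 0.
On [0, 1], g(x) = 7 + 19/4·x - 3/8·x² - 27/8·x³.
With x = 3/4: g(3/4) = 4571/512.

8.9277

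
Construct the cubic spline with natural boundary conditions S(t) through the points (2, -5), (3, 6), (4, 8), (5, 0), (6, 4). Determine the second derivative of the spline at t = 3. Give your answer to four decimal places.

-8.8929

Let σ_i = S''(x_i). Step sizes h_i = 1, 1, 1, 1; slopes of the chords Δ_i = (y_(i+1) - y_i)/h_i = 11, 2, -8, 4.
  1·σ_0 + 4·σ_1 + 1·σ_2 = 6(Δ_1 - Δ_0) = -54
  1·σ_1 + 4·σ_2 + 1·σ_3 = 6(Δ_2 - Δ_1) = -60
  1·σ_2 + 4·σ_3 + 1·σ_4 = 6(Δ_3 - Δ_2) = 72
Natural end conditions: σ_0 = σ_4 = 0.
Forward elimination and back-substitution give σ_0 = 0, σ_1 = -249/28, σ_2 = -129/7, σ_3 = 633/28, σ_4 = 0.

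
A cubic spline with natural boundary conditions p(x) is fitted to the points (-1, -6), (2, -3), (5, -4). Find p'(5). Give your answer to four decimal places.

Put σ_i = p'' at the i-th knot. Here h = (3, 3) and Δ = (1, -1/3), so the interior equations h_(i-1)·σ_(i-1) + 2(h_(i-1)+h_i)·σ_i + h_i·σ_(i+1) = 6(Δ_i − Δ_(i-1)) read
  3·σ_0 + 12·σ_1 + 3·σ_2 = 6(Δ_1 - Δ_0) = -8
Natural end conditions: σ_0 = σ_2 = 0.
Forward elimination and back-substitution give σ_0 = 0, σ_1 = -2/3, σ_2 = 0.
On [2, 5], p'(x) = b_1 + 2c_1·(x - 2) + 3d_1·(x - 2)² with b_1 = Δ_1 - h_1(2σ_1 + σ_2)/6 = 1/3, c_1 = σ_1/2 = -1/3, d_1 = (σ_2 - σ_1)/(6h_1) = 1/27. So p'(5) = -2/3.

-0.6667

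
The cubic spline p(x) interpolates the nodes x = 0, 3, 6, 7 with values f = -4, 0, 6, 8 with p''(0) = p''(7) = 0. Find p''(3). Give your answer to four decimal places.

0.3678

Let M_i = p''(x_i). Step sizes h_i = 3, 3, 1; slopes of the chords Δ_i = (y_(i+1) - y_i)/h_i = 4/3, 2, 2.
  3·M_0 + 12·M_1 + 3·M_2 = 6(Δ_1 - Δ_0) = 4
  3·M_1 + 8·M_2 + 1·M_3 = 6(Δ_2 - Δ_1) = 0
Natural end conditions: M_0 = M_3 = 0.
Forward elimination and back-substitution give M_0 = 0, M_1 = 32/87, M_2 = -4/29, M_3 = 0.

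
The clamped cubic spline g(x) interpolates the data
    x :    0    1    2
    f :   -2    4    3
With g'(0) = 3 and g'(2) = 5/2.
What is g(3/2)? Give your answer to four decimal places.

Put σ_i = g'' at the i-th knot. Here h = (1, 1) and Δ = (6, -1), so the interior equations h_(i-1)·σ_(i-1) + 2(h_(i-1)+h_i)·σ_i + h_i·σ_(i+1) = 6(Δ_i − Δ_(i-1)) read
  1·σ_0 + 4·σ_1 + 1·σ_2 = 6(Δ_1 - Δ_0) = -42
Clamped end conditions give two more equations: 2h_0·σ_0 + h_0·σ_1 = 6(Δ_0 - g'(0)) = 18 and h_1·σ_1 + 2h_1·σ_2 = 6(g'(2) - Δ_1) = 21.
Forward elimination and back-substitution give σ_0 = 77/4, σ_1 = -41/2, σ_2 = 83/4.
On [1, 2], g(x) = 4 + 19/8·(x - 1) - 41/4·(x - 1)² + 55/8·(x - 1)³.
With (x - 1) = 1/2: g(3/2) = 223/64.

3.4844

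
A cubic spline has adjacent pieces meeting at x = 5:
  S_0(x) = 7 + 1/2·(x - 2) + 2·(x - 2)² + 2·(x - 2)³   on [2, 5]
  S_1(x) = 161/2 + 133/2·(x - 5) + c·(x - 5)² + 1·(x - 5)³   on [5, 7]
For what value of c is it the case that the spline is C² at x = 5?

20

S_0''(x) = 4 + 12·(x - 2), so S_0''(5) = 40. On the right, S_1''(5) = 2c, so c = 20.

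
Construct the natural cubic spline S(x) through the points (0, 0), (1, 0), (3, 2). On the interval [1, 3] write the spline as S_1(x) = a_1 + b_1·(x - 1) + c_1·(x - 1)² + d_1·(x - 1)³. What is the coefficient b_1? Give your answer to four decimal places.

Write M_i for S''(x_i). With h_i = 1, 2 and divided differences Δ_i = 0, 1, the continuity of S' gives the tridiagonal system
  1·M_0 + 6·M_1 + 2·M_2 = 6(Δ_1 - Δ_0) = 6
Natural end conditions: M_0 = M_2 = 0.
Solving the tridiagonal system: M_0 = 0, M_1 = 1, M_2 = 0.
On [1, 3], with S_1(x) = a_1 + b_1·(x - 1) + c_1·(x - 1)² + d_1·(x - 1)³: c_1 = M_1/2 = 1/2, d_1 = (M_2 - M_1)/(6h_1) = -1/12, b_1 = Δ_1 - h_1(2M_1 + M_2)/6 = 1/3.

0.3333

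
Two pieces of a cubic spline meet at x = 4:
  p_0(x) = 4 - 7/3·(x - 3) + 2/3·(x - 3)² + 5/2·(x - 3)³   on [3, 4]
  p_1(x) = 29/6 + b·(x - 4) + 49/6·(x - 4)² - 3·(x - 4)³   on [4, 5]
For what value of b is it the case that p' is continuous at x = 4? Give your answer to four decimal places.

p_0'(x) = -7/3 + 4/3·(x - 3) + 15/2·(x - 3)², so p_0'(4) = 13/2. On the right, p_1'(4) = b, so b = 13/2.

6.5000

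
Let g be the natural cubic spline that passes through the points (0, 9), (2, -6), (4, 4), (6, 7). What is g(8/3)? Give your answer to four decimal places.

-4.2617

Write M_i for g''(x_i). With h_i = 2, 2, 2 and divided differences Δ_i = -15/2, 5, 3/2, the continuity of g' gives the tridiagonal system
  2·M_0 + 8·M_1 + 2·M_2 = 6(Δ_1 - Δ_0) = 75
  2·M_1 + 8·M_2 + 2·M_3 = 6(Δ_2 - Δ_1) = -21
Natural end conditions: M_0 = M_3 = 0.
Hence M_0 = 0, M_1 = 107/10, M_2 = -53/10, M_3 = 0.
On [2, 4], g(x) = -6 - 11/30·(x - 2) + 107/20·(x - 2)² - 4/3·(x - 2)³.
With (x - 2) = 2/3: g(8/3) = -1726/405.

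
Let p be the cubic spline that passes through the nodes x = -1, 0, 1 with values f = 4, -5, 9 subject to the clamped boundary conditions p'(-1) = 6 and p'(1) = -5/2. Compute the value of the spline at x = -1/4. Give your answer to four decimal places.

-3.7168

With M_i denoting the second derivative at x_i, h_i = 1, 1, and Δ_i = (y_(i+1) − y_i)/h_i = -9, 14:
  1·M_0 + 4·M_1 + 1·M_2 = 6(Δ_1 - Δ_0) = 138
Clamped end conditions give two more equations: 2h_0·M_0 + h_0·M_1 = 6(Δ_0 - p'(-1)) = -90 and h_1·M_1 + 2h_1·M_2 = 6(p'(1) - Δ_1) = -99.
Solving the tridiagonal system: M_0 = -335/4, M_1 = 155/2, M_2 = -353/4.
On [-1, 0], p(x) = 4 + 6·(x + 1) - 335/8·(x + 1)² + 215/8·(x + 1)³.
With (x + 1) = 3/4: p(-1/4) = -1903/512.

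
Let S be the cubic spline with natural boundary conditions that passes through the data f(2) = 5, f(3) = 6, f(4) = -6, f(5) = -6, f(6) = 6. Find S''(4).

Put M_i = S'' at the i-th knot. Here h = (1, 1, 1, 1) and Δ = (1, -12, 0, 12), so the interior equations h_(i-1)·M_(i-1) + 2(h_(i-1)+h_i)·M_i + h_i·M_(i+1) = 6(Δ_i − Δ_(i-1)) read
  1·M_0 + 4·M_1 + 1·M_2 = 6(Δ_1 - Δ_0) = -78
  1·M_1 + 4·M_2 + 1·M_3 = 6(Δ_2 - Δ_1) = 72
  1·M_2 + 4·M_3 + 1·M_4 = 6(Δ_3 - Δ_2) = 72
Natural end conditions: M_0 = M_4 = 0.
Forward elimination and back-substitution give M_0 = 0, M_1 = -99/4, M_2 = 21, M_3 = 51/4, M_4 = 0.

21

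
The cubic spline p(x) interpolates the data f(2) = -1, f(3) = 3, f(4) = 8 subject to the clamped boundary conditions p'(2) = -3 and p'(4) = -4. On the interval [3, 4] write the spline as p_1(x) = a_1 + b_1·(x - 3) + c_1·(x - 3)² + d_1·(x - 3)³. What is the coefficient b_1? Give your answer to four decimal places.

With σ_i denoting the second derivative at x_i, h_i = 1, 1, and Δ_i = (y_(i+1) − y_i)/h_i = 4, 5:
  1·σ_0 + 4·σ_1 + 1·σ_2 = 6(Δ_1 - Δ_0) = 6
Clamped end conditions give two more equations: 2h_0·σ_0 + h_0·σ_1 = 6(Δ_0 - p'(2)) = 42 and h_1·σ_1 + 2h_1·σ_2 = 6(p'(4) - Δ_1) = -54.
Solving the tridiagonal system: σ_0 = 19, σ_1 = 4, σ_2 = -29.
On [3, 4], with p_1(x) = a_1 + b_1·(x - 3) + c_1·(x - 3)² + d_1·(x - 3)³: c_1 = σ_1/2 = 2, d_1 = (σ_2 - σ_1)/(6h_1) = -11/2, b_1 = Δ_1 - h_1(2σ_1 + σ_2)/6 = 17/2.

8.5000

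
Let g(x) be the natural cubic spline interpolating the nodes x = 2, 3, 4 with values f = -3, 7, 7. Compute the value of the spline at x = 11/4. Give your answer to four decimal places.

Let M_i = g''(x_i). Step sizes h_i = 1, 1; slopes of the chords Δ_i = (y_(i+1) - y_i)/h_i = 10, 0.
  1·M_0 + 4·M_1 + 1·M_2 = 6(Δ_1 - Δ_0) = -60
Natural end conditions: M_0 = M_2 = 0.
Forward elimination and back-substitution give M_0 = 0, M_1 = -15, M_2 = 0.
On [2, 3], g(x) = -3 + 25/2·(x - 2) + 0·(x - 2)² - 5/2·(x - 2)³.
With (x - 2) = 3/4: g(11/4) = 681/128.

5.3203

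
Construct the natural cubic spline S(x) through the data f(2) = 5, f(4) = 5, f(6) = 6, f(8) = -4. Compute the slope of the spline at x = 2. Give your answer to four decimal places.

Let M_i = S''(x_i). Step sizes h_i = 2, 2, 2; slopes of the chords Δ_i = (y_(i+1) - y_i)/h_i = 0, 1/2, -5.
  2·M_0 + 8·M_1 + 2·M_2 = 6(Δ_1 - Δ_0) = 3
  2·M_1 + 8·M_2 + 2·M_3 = 6(Δ_2 - Δ_1) = -33
Natural end conditions: M_0 = M_3 = 0.
Hence M_0 = 0, M_1 = 3/2, M_2 = -9/2, M_3 = 0.
On [2, 4], S'(x) = b_0 + 2c_0·(x - 2) + 3d_0·(x - 2)² with b_0 = Δ_0 - h_0(2M_0 + M_1)/6 = -1/2, c_0 = M_0/2 = 0, d_0 = (M_1 - M_0)/(6h_0) = 1/8. So S'(2) = -1/2.

-0.5000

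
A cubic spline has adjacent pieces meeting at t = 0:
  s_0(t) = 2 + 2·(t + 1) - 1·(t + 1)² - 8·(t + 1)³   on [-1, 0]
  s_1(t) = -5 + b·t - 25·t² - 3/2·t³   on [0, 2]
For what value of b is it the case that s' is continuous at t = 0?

s_0'(t) = 2 - 2·(t + 1) - 24·(t + 1)², so s_0'(0) = -24. On the right, s_1'(0) = b, so b = -24.

-24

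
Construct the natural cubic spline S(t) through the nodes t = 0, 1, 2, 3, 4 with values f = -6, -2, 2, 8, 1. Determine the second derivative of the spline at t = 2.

9

With M_i denoting the second derivative at x_i, h_i = 1, 1, 1, 1, and Δ_i = (y_(i+1) − y_i)/h_i = 4, 4, 6, -7:
  1·M_0 + 4·M_1 + 1·M_2 = 6(Δ_1 - Δ_0) = 0
  1·M_1 + 4·M_2 + 1·M_3 = 6(Δ_2 - Δ_1) = 12
  1·M_2 + 4·M_3 + 1·M_4 = 6(Δ_3 - Δ_2) = -78
Natural end conditions: M_0 = M_4 = 0.
Forward elimination and back-substitution give M_0 = 0, M_1 = -9/4, M_2 = 9, M_3 = -87/4, M_4 = 0.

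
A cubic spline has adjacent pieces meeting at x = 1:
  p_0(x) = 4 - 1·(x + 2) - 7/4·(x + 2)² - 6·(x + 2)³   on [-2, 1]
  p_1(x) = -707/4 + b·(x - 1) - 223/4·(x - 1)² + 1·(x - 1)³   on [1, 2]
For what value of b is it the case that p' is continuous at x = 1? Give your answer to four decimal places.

-173.5000

p_0'(x) = -1 - 7/2·(x + 2) - 18·(x + 2)², so p_0'(1) = -347/2. On the right, p_1'(1) = b, so b = -347/2.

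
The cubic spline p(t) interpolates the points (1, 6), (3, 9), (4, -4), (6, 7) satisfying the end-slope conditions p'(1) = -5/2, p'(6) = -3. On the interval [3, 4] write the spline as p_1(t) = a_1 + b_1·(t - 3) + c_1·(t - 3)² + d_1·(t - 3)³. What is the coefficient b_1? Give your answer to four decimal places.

-9.6563

With M_i denoting the second derivative at x_i, h_i = 2, 1, 2, and Δ_i = (y_(i+1) − y_i)/h_i = 3/2, -13, 11/2:
  2·M_0 + 6·M_1 + 1·M_2 = 6(Δ_1 - Δ_0) = -87
  1·M_1 + 6·M_2 + 2·M_3 = 6(Δ_2 - Δ_1) = 111
Clamped end conditions give two more equations: 2h_0·M_0 + h_0·M_1 = 6(Δ_0 - p'(1)) = 24 and h_2·M_2 + 2h_2·M_3 = 6(p'(6) - Δ_2) = -51.
Solving the tridiagonal system: M_0 = 613/32, M_1 = -421/16, M_2 = 521/16, M_3 = -929/32.
On [3, 4], with p_1(t) = a_1 + b_1·(t - 3) + c_1·(t - 3)² + d_1·(t - 3)³: c_1 = M_1/2 = -421/32, d_1 = (M_2 - M_1)/(6h_1) = 157/16, b_1 = Δ_1 - h_1(2M_1 + M_2)/6 = -309/32.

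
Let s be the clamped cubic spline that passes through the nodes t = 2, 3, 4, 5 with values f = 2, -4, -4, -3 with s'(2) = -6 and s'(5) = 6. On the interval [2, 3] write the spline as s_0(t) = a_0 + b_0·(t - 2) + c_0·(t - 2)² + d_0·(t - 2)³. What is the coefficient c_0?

-3

Let σ_i = s''(x_i). Step sizes h_i = 1, 1, 1; slopes of the chords Δ_i = (y_(i+1) - y_i)/h_i = -6, 0, 1.
  1·σ_0 + 4·σ_1 + 1·σ_2 = 6(Δ_1 - Δ_0) = 36
  1·σ_1 + 4·σ_2 + 1·σ_3 = 6(Δ_2 - Δ_1) = 6
Clamped end conditions give two more equations: 2h_0·σ_0 + h_0·σ_1 = 6(Δ_0 - s'(2)) = 0 and h_2·σ_2 + 2h_2·σ_3 = 6(s'(5) - Δ_2) = 30.
Hence σ_0 = -6, σ_1 = 12, σ_2 = -6, σ_3 = 18.
On [2, 3], with s_0(t) = a_0 + b_0·(t - 2) + c_0·(t - 2)² + d_0·(t - 2)³: c_0 = σ_0/2 = -3, d_0 = (σ_1 - σ_0)/(6h_0) = 3, b_0 = Δ_0 - h_0(2σ_0 + σ_1)/6 = -6.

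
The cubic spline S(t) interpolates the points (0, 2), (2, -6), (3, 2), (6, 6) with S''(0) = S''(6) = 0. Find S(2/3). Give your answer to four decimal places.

With σ_i denoting the second derivative at x_i, h_i = 2, 1, 3, and Δ_i = (y_(i+1) − y_i)/h_i = -4, 8, 4/3:
  2·σ_0 + 6·σ_1 + 1·σ_2 = 6(Δ_1 - Δ_0) = 72
  1·σ_1 + 8·σ_2 + 3·σ_3 = 6(Δ_2 - Δ_1) = -40
Natural end conditions: σ_0 = σ_3 = 0.
Solving: σ_0 = 0, σ_1 = 616/47, σ_2 = -312/47, σ_3 = 0.
On [0, 2], S(t) = 2 - 1180/141·t + 0·t² + 154/141·t³.
With t = 2/3: S(2/3) = -12394/3807.

-3.2556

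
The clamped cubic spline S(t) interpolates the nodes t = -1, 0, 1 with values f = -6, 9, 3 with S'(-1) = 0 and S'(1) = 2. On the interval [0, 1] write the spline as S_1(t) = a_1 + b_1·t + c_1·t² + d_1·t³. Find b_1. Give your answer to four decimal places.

6.2500

Put σ_i = S'' at the i-th knot. Here h = (1, 1) and Δ = (15, -6), so the interior equations h_(i-1)·σ_(i-1) + 2(h_(i-1)+h_i)·σ_i + h_i·σ_(i+1) = 6(Δ_i − Δ_(i-1)) read
  1·σ_0 + 4·σ_1 + 1·σ_2 = 6(Δ_1 - Δ_0) = -126
Clamped end conditions give two more equations: 2h_0·σ_0 + h_0·σ_1 = 6(Δ_0 - S'(-1)) = 90 and h_1·σ_1 + 2h_1·σ_2 = 6(S'(1) - Δ_1) = 48.
Forward elimination and back-substitution give σ_0 = 155/2, σ_1 = -65, σ_2 = 113/2.
On [0, 1], with S_1(t) = a_1 + b_1·t + c_1·t² + d_1·t³: c_1 = σ_1/2 = -65/2, d_1 = (σ_2 - σ_1)/(6h_1) = 81/4, b_1 = Δ_1 - h_1(2σ_1 + σ_2)/6 = 25/4.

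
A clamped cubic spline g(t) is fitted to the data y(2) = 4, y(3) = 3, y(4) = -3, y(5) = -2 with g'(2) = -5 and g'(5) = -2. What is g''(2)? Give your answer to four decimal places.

Write M_i for g''(x_i). With h_i = 1, 1, 1 and divided differences Δ_i = -1, -6, 1, the continuity of g' gives the tridiagonal system
  1·M_0 + 4·M_1 + 1·M_2 = 6(Δ_1 - Δ_0) = -30
  1·M_1 + 4·M_2 + 1·M_3 = 6(Δ_2 - Δ_1) = 42
Clamped end conditions give two more equations: 2h_0·M_0 + h_0·M_1 = 6(Δ_0 - g'(2)) = 24 and h_2·M_2 + 2h_2·M_3 = 6(g'(5) - Δ_2) = -18.
Solving: M_0 = 104/5, M_1 = -88/5, M_2 = 98/5, M_3 = -94/5.

20.8000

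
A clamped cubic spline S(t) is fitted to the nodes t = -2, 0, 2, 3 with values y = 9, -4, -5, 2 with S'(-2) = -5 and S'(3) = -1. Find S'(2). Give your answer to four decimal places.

With σ_i denoting the second derivative at x_i, h_i = 2, 2, 1, and Δ_i = (y_(i+1) − y_i)/h_i = -13/2, -1/2, 7:
  2·σ_0 + 8·σ_1 + 2·σ_2 = 6(Δ_1 - Δ_0) = 36
  2·σ_1 + 6·σ_2 + 1·σ_3 = 6(Δ_2 - Δ_1) = 45
Clamped end conditions give two more equations: 2h_0·σ_0 + h_0·σ_1 = 6(Δ_0 - S'(-2)) = -9 and h_2·σ_2 + 2h_2·σ_3 = 6(S'(3) - Δ_2) = -48.
Solving: σ_0 = -80/23, σ_1 = 113/46, σ_2 = 268/23, σ_3 = -686/23.
On [2, 3], S'(t) = b_2 + 2c_2·(t - 2) + 3d_2·(t - 2)² with b_2 = Δ_2 - h_2(2σ_2 + σ_3)/6 = 186/23, c_2 = σ_2/2 = 134/23, d_2 = (σ_3 - σ_2)/(6h_2) = -159/23. So S'(2) = 186/23.

8.0870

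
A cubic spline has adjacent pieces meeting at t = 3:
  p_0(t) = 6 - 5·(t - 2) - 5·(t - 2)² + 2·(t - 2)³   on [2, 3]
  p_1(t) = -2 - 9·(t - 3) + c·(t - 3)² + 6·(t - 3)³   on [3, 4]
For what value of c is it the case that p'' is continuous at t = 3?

p_0''(t) = -10 + 12·(t - 2), so p_0''(3) = 2. On the right, p_1''(3) = 2c, so c = 1.

1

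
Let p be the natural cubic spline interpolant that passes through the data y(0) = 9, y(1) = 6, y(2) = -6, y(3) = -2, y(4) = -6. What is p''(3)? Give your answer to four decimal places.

With σ_i denoting the second derivative at x_i, h_i = 1, 1, 1, 1, and Δ_i = (y_(i+1) − y_i)/h_i = -3, -12, 4, -4:
  1·σ_0 + 4·σ_1 + 1·σ_2 = 6(Δ_1 - Δ_0) = -54
  1·σ_1 + 4·σ_2 + 1·σ_3 = 6(Δ_2 - Δ_1) = 96
  1·σ_2 + 4·σ_3 + 1·σ_4 = 6(Δ_3 - Δ_2) = -48
Natural end conditions: σ_0 = σ_4 = 0.
Forward elimination and back-substitution give σ_0 = 0, σ_1 = -621/28, σ_2 = 243/7, σ_3 = -579/28, σ_4 = 0.

-20.6786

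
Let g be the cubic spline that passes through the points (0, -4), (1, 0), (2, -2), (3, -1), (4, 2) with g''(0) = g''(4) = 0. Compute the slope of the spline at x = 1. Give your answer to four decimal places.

Put M_i = g'' at the i-th knot. Here h = (1, 1, 1, 1) and Δ = (4, -2, 1, 3), so the interior equations h_(i-1)·M_(i-1) + 2(h_(i-1)+h_i)·M_i + h_i·M_(i+1) = 6(Δ_i − Δ_(i-1)) read
  1·M_0 + 4·M_1 + 1·M_2 = 6(Δ_1 - Δ_0) = -36
  1·M_1 + 4·M_2 + 1·M_3 = 6(Δ_2 - Δ_1) = 18
  1·M_2 + 4·M_3 + 1·M_4 = 6(Δ_3 - Δ_2) = 12
Natural end conditions: M_0 = M_4 = 0.
Forward elimination and back-substitution give M_0 = 0, M_1 = -75/7, M_2 = 48/7, M_3 = 9/7, M_4 = 0.
On [1, 2], g'(x) = b_1 + 2c_1·(x - 1) + 3d_1·(x - 1)² with b_1 = Δ_1 - h_1(2M_1 + M_2)/6 = 3/7, c_1 = M_1/2 = -75/14, d_1 = (M_2 - M_1)/(6h_1) = 41/14. So g'(1) = 3/7.

0.4286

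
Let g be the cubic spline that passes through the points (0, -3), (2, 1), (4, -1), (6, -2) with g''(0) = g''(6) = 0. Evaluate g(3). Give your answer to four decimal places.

0.3750

Write m_i for g''(x_i). With h_i = 2, 2, 2 and divided differences Δ_i = 2, -1, -1/2, the continuity of g' gives the tridiagonal system
  2·m_0 + 8·m_1 + 2·m_2 = 6(Δ_1 - Δ_0) = -18
  2·m_1 + 8·m_2 + 2·m_3 = 6(Δ_2 - Δ_1) = 3
Natural end conditions: m_0 = m_3 = 0.
Solving: m_0 = 0, m_1 = -5/2, m_2 = 1, m_3 = 0.
On [2, 4], g(x) = 1 + 1/3·(x - 2) - 5/4·(x - 2)² + 7/24·(x - 2)³.
With (x - 2) = 1: g(3) = 3/8.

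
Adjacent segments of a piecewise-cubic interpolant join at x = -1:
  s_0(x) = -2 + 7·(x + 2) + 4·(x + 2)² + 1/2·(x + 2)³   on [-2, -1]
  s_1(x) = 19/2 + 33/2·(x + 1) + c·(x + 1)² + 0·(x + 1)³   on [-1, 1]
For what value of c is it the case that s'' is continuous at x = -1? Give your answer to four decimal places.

5.5000

s_0''(x) = 8 + 3·(x + 2), so s_0''(-1) = 11. On the right, s_1''(-1) = 2c, so c = 11/2.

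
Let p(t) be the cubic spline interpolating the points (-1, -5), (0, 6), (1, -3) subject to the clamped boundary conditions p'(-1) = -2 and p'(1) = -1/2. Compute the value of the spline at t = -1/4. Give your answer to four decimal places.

3.8887

With σ_i denoting the second derivative at x_i, h_i = 1, 1, and Δ_i = (y_(i+1) − y_i)/h_i = 11, -9:
  1·σ_0 + 4·σ_1 + 1·σ_2 = 6(Δ_1 - Δ_0) = -120
Clamped end conditions give two more equations: 2h_0·σ_0 + h_0·σ_1 = 6(Δ_0 - p'(-1)) = 78 and h_1·σ_1 + 2h_1·σ_2 = 6(p'(1) - Δ_1) = 51.
Solving the tridiagonal system: σ_0 = 279/4, σ_1 = -123/2, σ_2 = 225/4.
On [-1, 0], p(t) = -5 - 2·(t + 1) + 279/8·(t + 1)² - 175/8·(t + 1)³.
With (t + 1) = 3/4: p(-1/4) = 1991/512.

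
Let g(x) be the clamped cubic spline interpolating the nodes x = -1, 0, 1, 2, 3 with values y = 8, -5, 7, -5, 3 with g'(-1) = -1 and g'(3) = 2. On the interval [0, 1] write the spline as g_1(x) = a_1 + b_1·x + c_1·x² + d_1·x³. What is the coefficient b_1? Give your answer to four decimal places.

-0.7857

Put M_i = g'' at the i-th knot. Here h = (1, 1, 1, 1) and Δ = (-13, 12, -12, 8), so the interior equations h_(i-1)·M_(i-1) + 2(h_(i-1)+h_i)·M_i + h_i·M_(i+1) = 6(Δ_i − Δ_(i-1)) read
  1·M_0 + 4·M_1 + 1·M_2 = 6(Δ_1 - Δ_0) = 150
  1·M_1 + 4·M_2 + 1·M_3 = 6(Δ_2 - Δ_1) = -144
  1·M_2 + 4·M_3 + 1·M_4 = 6(Δ_3 - Δ_2) = 120
Clamped end conditions give two more equations: 2h_0·M_0 + h_0·M_1 = 6(Δ_0 - g'(-1)) = -72 and h_3·M_3 + 2h_3·M_4 = 6(g'(3) - Δ_3) = -36.
Solving the tridiagonal system: M_0 = -507/7, M_1 = 510/7, M_2 = -69, M_3 = 414/7, M_4 = -333/7.
On [0, 1], with g_1(x) = a_1 + b_1·x + c_1·x² + d_1·x³: c_1 = M_1/2 = 255/7, d_1 = (M_2 - M_1)/(6h_1) = -331/14, b_1 = Δ_1 - h_1(2M_1 + M_2)/6 = -11/14.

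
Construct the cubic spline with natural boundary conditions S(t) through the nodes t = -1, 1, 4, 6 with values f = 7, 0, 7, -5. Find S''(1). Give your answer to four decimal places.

5.4945

Put σ_i = S'' at the i-th knot. Here h = (2, 3, 2) and Δ = (-7/2, 7/3, -6), so the interior equations h_(i-1)·σ_(i-1) + 2(h_(i-1)+h_i)·σ_i + h_i·σ_(i+1) = 6(Δ_i − Δ_(i-1)) read
  2·σ_0 + 10·σ_1 + 3·σ_2 = 6(Δ_1 - Δ_0) = 35
  3·σ_1 + 10·σ_2 + 2·σ_3 = 6(Δ_2 - Δ_1) = -50
Natural end conditions: σ_0 = σ_3 = 0.
Solving the tridiagonal system: σ_0 = 0, σ_1 = 500/91, σ_2 = -605/91, σ_3 = 0.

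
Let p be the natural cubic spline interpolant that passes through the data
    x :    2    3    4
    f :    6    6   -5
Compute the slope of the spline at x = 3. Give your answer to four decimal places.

Put M_i = p'' at the i-th knot. Here h = (1, 1) and Δ = (0, -11), so the interior equations h_(i-1)·M_(i-1) + 2(h_(i-1)+h_i)·M_i + h_i·M_(i+1) = 6(Δ_i − Δ_(i-1)) read
  1·M_0 + 4·M_1 + 1·M_2 = 6(Δ_1 - Δ_0) = -66
Natural end conditions: M_0 = M_2 = 0.
Solving the tridiagonal system: M_0 = 0, M_1 = -33/2, M_2 = 0.
On [3, 4], p'(x) = b_1 + 2c_1·(x - 3) + 3d_1·(x - 3)² with b_1 = Δ_1 - h_1(2M_1 + M_2)/6 = -11/2, c_1 = M_1/2 = -33/4, d_1 = (M_2 - M_1)/(6h_1) = 11/4. So p'(3) = -11/2.

-5.5000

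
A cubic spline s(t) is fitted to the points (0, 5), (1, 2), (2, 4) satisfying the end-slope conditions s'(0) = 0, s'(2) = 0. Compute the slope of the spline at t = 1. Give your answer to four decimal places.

-0.7500

With m_i denoting the second derivative at x_i, h_i = 1, 1, and Δ_i = (y_(i+1) − y_i)/h_i = -3, 2:
  1·m_0 + 4·m_1 + 1·m_2 = 6(Δ_1 - Δ_0) = 30
Clamped end conditions give two more equations: 2h_0·m_0 + h_0·m_1 = 6(Δ_0 - s'(0)) = -18 and h_1·m_1 + 2h_1·m_2 = 6(s'(2) - Δ_1) = -12.
Solving the tridiagonal system: m_0 = -33/2, m_1 = 15, m_2 = -27/2.
On [1, 2], s'(t) = b_1 + 2c_1·(t - 1) + 3d_1·(t - 1)² with b_1 = Δ_1 - h_1(2m_1 + m_2)/6 = -3/4, c_1 = m_1/2 = 15/2, d_1 = (m_2 - m_1)/(6h_1) = -19/4. So s'(1) = -3/4.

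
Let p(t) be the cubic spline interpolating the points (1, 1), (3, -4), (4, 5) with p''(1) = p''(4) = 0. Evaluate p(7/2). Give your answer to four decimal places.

-0.2188

Let M_i = p''(x_i). Step sizes h_i = 2, 1; slopes of the chords Δ_i = (y_(i+1) - y_i)/h_i = -5/2, 9.
  2·M_0 + 6·M_1 + 1·M_2 = 6(Δ_1 - Δ_0) = 69
Natural end conditions: M_0 = M_2 = 0.
Solving the tridiagonal system: M_0 = 0, M_1 = 23/2, M_2 = 0.
On [3, 4], p(t) = -4 + 31/6·(t - 3) + 23/4·(t - 3)² - 23/12·(t - 3)³.
With (t - 3) = 1/2: p(7/2) = -7/32.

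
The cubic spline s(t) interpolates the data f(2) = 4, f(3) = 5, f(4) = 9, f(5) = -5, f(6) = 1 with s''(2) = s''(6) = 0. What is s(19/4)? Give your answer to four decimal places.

-2.1069

With m_i denoting the second derivative at x_i, h_i = 1, 1, 1, 1, and Δ_i = (y_(i+1) − y_i)/h_i = 1, 4, -14, 6:
  1·m_0 + 4·m_1 + 1·m_2 = 6(Δ_1 - Δ_0) = 18
  1·m_1 + 4·m_2 + 1·m_3 = 6(Δ_2 - Δ_1) = -108
  1·m_2 + 4·m_3 + 1·m_4 = 6(Δ_3 - Δ_2) = 120
Natural end conditions: m_0 = m_4 = 0.
Hence m_0 = 0, m_1 = 411/28, m_2 = -285/7, m_3 = 1125/28, m_4 = 0.
On [4, 5], s(t) = 9 - 57/8·(t - 4) - 285/14·(t - 4)² + 755/56·(t - 4)³.
With (t - 4) = 3/4: s(19/4) = -7551/3584.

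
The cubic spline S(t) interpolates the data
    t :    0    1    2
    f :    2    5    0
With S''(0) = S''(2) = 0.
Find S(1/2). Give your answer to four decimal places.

Let σ_i = S''(x_i). Step sizes h_i = 1, 1; slopes of the chords Δ_i = (y_(i+1) - y_i)/h_i = 3, -5.
  1·σ_0 + 4·σ_1 + 1·σ_2 = 6(Δ_1 - Δ_0) = -48
Natural end conditions: σ_0 = σ_2 = 0.
Forward elimination and back-substitution give σ_0 = 0, σ_1 = -12, σ_2 = 0.
On [0, 1], S(t) = 2 + 5·t + 0·t² - 2·t³.
With t = 1/2: S(1/2) = 17/4.

4.2500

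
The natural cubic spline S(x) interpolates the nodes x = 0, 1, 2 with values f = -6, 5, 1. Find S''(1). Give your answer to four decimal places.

-22.5000

With σ_i denoting the second derivative at x_i, h_i = 1, 1, and Δ_i = (y_(i+1) − y_i)/h_i = 11, -4:
  1·σ_0 + 4·σ_1 + 1·σ_2 = 6(Δ_1 - Δ_0) = -90
Natural end conditions: σ_0 = σ_2 = 0.
Hence σ_0 = 0, σ_1 = -45/2, σ_2 = 0.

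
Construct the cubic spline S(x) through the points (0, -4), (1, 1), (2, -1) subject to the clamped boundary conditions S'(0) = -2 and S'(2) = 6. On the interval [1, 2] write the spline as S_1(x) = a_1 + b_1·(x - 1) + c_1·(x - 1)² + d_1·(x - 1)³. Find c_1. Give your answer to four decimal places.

With m_i denoting the second derivative at x_i, h_i = 1, 1, and Δ_i = (y_(i+1) − y_i)/h_i = 5, -2:
  1·m_0 + 4·m_1 + 1·m_2 = 6(Δ_1 - Δ_0) = -42
Clamped end conditions give two more equations: 2h_0·m_0 + h_0·m_1 = 6(Δ_0 - S'(0)) = 42 and h_1·m_1 + 2h_1·m_2 = 6(S'(2) - Δ_1) = 48.
Solving the tridiagonal system: m_0 = 71/2, m_1 = -29, m_2 = 77/2.
On [1, 2], with S_1(x) = a_1 + b_1·(x - 1) + c_1·(x - 1)² + d_1·(x - 1)³: c_1 = m_1/2 = -29/2, d_1 = (m_2 - m_1)/(6h_1) = 45/4, b_1 = Δ_1 - h_1(2m_1 + m_2)/6 = 5/4.

-14.5000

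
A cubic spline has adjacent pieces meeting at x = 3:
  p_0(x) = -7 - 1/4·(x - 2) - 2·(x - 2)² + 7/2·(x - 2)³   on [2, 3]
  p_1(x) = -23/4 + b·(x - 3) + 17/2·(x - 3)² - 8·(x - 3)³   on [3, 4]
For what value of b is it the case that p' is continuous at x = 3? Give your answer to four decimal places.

6.2500

p_0'(x) = -1/4 - 4·(x - 2) + 21/2·(x - 2)², so p_0'(3) = 25/4. On the right, p_1'(3) = b, so b = 25/4.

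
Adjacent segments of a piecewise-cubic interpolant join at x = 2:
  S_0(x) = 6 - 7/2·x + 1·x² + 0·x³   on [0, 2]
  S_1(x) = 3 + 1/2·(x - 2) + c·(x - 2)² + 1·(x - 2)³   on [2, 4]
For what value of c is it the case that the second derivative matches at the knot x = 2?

S_0''(x) = 2 + 0·x, so S_0''(2) = 2. On the right, S_1''(2) = 2c, so c = 1.

1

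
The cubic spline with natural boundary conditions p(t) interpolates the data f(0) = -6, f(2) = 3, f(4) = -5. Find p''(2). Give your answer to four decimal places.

-6.3750

Put m_i = p'' at the i-th knot. Here h = (2, 2) and Δ = (9/2, -4), so the interior equations h_(i-1)·m_(i-1) + 2(h_(i-1)+h_i)·m_i + h_i·m_(i+1) = 6(Δ_i − Δ_(i-1)) read
  2·m_0 + 8·m_1 + 2·m_2 = 6(Δ_1 - Δ_0) = -51
Natural end conditions: m_0 = m_2 = 0.
Solving: m_0 = 0, m_1 = -51/8, m_2 = 0.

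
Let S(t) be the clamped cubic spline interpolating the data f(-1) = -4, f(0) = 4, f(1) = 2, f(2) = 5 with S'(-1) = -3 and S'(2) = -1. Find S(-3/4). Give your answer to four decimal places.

-3.4219

With m_i denoting the second derivative at x_i, h_i = 1, 1, 1, and Δ_i = (y_(i+1) − y_i)/h_i = 8, -2, 3:
  1·m_0 + 4·m_1 + 1·m_2 = 6(Δ_1 - Δ_0) = -60
  1·m_1 + 4·m_2 + 1·m_3 = 6(Δ_2 - Δ_1) = 30
Clamped end conditions give two more equations: 2h_0·m_0 + h_0·m_1 = 6(Δ_0 - S'(-1)) = 66 and h_2·m_2 + 2h_2·m_3 = 6(S'(2) - Δ_2) = -24.
Forward elimination and back-substitution give m_0 = 148/3, m_1 = -98/3, m_2 = 64/3, m_3 = -68/3.
On [-1, 0], S(t) = -4 - 3·(t + 1) + 74/3·(t + 1)² - 41/3·(t + 1)³.
With (t + 1) = 1/4: S(-3/4) = -219/64.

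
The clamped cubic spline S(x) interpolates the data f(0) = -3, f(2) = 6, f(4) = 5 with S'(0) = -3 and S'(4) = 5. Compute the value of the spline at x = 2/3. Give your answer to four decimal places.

Put M_i = S'' at the i-th knot. Here h = (2, 2) and Δ = (9/2, -1/2), so the interior equations h_(i-1)·M_(i-1) + 2(h_(i-1)+h_i)·M_i + h_i·M_(i+1) = 6(Δ_i − Δ_(i-1)) read
  2·M_0 + 8·M_1 + 2·M_2 = 6(Δ_1 - Δ_0) = -30
Clamped end conditions give two more equations: 2h_0·M_0 + h_0·M_1 = 6(Δ_0 - S'(0)) = 45 and h_1·M_1 + 2h_1·M_2 = 6(S'(4) - Δ_1) = 33.
Solving: M_0 = 17, M_1 = -23/2, M_2 = 14.
On [0, 2], S(x) = -3 - 3·x + 17/2·x² - 19/8·x³.
With x = 2/3: S(2/3) = -52/27.

-1.9259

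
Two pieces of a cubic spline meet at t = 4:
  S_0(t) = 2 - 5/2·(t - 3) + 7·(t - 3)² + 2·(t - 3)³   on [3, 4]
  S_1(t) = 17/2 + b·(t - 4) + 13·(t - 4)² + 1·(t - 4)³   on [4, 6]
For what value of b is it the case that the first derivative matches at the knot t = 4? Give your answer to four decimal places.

S_0'(t) = -5/2 + 14·(t - 3) + 6·(t - 3)², so S_0'(4) = 35/2. On the right, S_1'(4) = b, so b = 35/2.

17.5000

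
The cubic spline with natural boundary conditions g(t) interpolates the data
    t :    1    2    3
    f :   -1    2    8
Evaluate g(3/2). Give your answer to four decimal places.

0.2188

With m_i denoting the second derivative at x_i, h_i = 1, 1, and Δ_i = (y_(i+1) − y_i)/h_i = 3, 6:
  1·m_0 + 4·m_1 + 1·m_2 = 6(Δ_1 - Δ_0) = 18
Natural end conditions: m_0 = m_2 = 0.
Solving: m_0 = 0, m_1 = 9/2, m_2 = 0.
On [1, 2], g(t) = -1 + 9/4·(t - 1) + 0·(t - 1)² + 3/4·(t - 1)³.
With (t - 1) = 1/2: g(3/2) = 7/32.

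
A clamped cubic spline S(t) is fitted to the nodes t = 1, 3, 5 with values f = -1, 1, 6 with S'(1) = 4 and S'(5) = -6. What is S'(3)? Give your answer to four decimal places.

3.1250

Write M_i for S''(x_i). With h_i = 2, 2 and divided differences Δ_i = 1, 5/2, the continuity of S' gives the tridiagonal system
  2·M_0 + 8·M_1 + 2·M_2 = 6(Δ_1 - Δ_0) = 9
Clamped end conditions give two more equations: 2h_0·M_0 + h_0·M_1 = 6(Δ_0 - S'(1)) = -18 and h_1·M_1 + 2h_1·M_2 = 6(S'(5) - Δ_1) = -51.
Hence M_0 = -65/8, M_1 = 29/4, M_2 = -131/8.
On [3, 5], S'(t) = b_1 + 2c_1·(t - 3) + 3d_1·(t - 3)² with b_1 = Δ_1 - h_1(2M_1 + M_2)/6 = 25/8, c_1 = M_1/2 = 29/8, d_1 = (M_2 - M_1)/(6h_1) = -63/32. So S'(3) = 25/8.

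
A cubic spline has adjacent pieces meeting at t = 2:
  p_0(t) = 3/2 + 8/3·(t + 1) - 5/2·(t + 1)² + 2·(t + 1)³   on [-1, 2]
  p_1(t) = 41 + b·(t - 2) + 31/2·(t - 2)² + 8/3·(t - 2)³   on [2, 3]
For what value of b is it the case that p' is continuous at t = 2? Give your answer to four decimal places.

41.6667

p_0'(t) = 8/3 - 5·(t + 1) + 6·(t + 1)², so p_0'(2) = 125/3. On the right, p_1'(2) = b, so b = 125/3.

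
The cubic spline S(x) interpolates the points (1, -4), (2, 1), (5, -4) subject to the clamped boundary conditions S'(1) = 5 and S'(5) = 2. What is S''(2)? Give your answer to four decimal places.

-8.5000

With m_i denoting the second derivative at x_i, h_i = 1, 3, and Δ_i = (y_(i+1) − y_i)/h_i = 5, -5/3:
  1·m_0 + 8·m_1 + 3·m_2 = 6(Δ_1 - Δ_0) = -40
Clamped end conditions give two more equations: 2h_0·m_0 + h_0·m_1 = 6(Δ_0 - S'(1)) = 0 and h_1·m_1 + 2h_1·m_2 = 6(S'(5) - Δ_1) = 22.
Forward elimination and back-substitution give m_0 = 17/4, m_1 = -17/2, m_2 = 95/12.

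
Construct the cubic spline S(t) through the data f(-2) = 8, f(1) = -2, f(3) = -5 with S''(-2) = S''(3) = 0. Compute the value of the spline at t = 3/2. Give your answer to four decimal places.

With σ_i denoting the second derivative at x_i, h_i = 3, 2, and Δ_i = (y_(i+1) − y_i)/h_i = -10/3, -3/2:
  3·σ_0 + 10·σ_1 + 2·σ_2 = 6(Δ_1 - Δ_0) = 11
Natural end conditions: σ_0 = σ_2 = 0.
Solving the tridiagonal system: σ_0 = 0, σ_1 = 11/10, σ_2 = 0.
On [1, 3], S(t) = -2 - 67/30·(t - 1) + 11/20·(t - 1)² - 11/120·(t - 1)³.
With (t - 1) = 1/2: S(3/2) = -957/320.

-2.9906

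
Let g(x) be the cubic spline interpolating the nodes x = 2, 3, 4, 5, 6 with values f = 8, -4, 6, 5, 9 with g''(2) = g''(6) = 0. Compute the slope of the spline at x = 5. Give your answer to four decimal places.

Put M_i = g'' at the i-th knot. Here h = (1, 1, 1, 1) and Δ = (-12, 10, -1, 4), so the interior equations h_(i-1)·M_(i-1) + 2(h_(i-1)+h_i)·M_i + h_i·M_(i+1) = 6(Δ_i − Δ_(i-1)) read
  1·M_0 + 4·M_1 + 1·M_2 = 6(Δ_1 - Δ_0) = 132
  1·M_1 + 4·M_2 + 1·M_3 = 6(Δ_2 - Δ_1) = -66
  1·M_2 + 4·M_3 + 1·M_4 = 6(Δ_3 - Δ_2) = 30
Natural end conditions: M_0 = M_4 = 0.
Forward elimination and back-substitution give M_0 = 0, M_1 = 1137/28, M_2 = -213/7, M_3 = 423/28, M_4 = 0.
On [5, 6], g'(x) = b_3 + 2c_3·(x - 5) + 3d_3·(x - 5)² with b_3 = Δ_3 - h_3(2M_3 + M_4)/6 = -29/28, c_3 = M_3/2 = 423/56, d_3 = (M_4 - M_3)/(6h_3) = -141/56. So g'(5) = -29/28.

-1.0357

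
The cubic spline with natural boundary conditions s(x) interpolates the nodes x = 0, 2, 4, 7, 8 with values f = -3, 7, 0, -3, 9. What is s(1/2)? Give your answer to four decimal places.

Write M_i for s''(x_i). With h_i = 2, 2, 3, 1 and divided differences Δ_i = 5, -7/2, -1, 12, the continuity of s' gives the tridiagonal system
  2·M_0 + 8·M_1 + 2·M_2 = 6(Δ_1 - Δ_0) = -51
  2·M_1 + 10·M_2 + 3·M_3 = 6(Δ_2 - Δ_1) = 15
  3·M_2 + 8·M_3 + 1·M_4 = 6(Δ_3 - Δ_2) = 78
Natural end conditions: M_0 = M_4 = 0.
Solving: M_0 = 0, M_1 = -3393/536, M_2 = -12/67, M_3 = 2631/268, M_4 = 0.
On [0, 2], s(x) = -3 + 3811/536·x + 0·x² - 1131/2144·x³.
With x = 1/2: s(1/2) = 8389/17152.

0.4891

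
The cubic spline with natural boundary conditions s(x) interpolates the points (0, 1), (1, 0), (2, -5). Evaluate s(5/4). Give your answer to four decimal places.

Let M_i = s''(x_i). Step sizes h_i = 1, 1; slopes of the chords Δ_i = (y_(i+1) - y_i)/h_i = -1, -5.
  1·M_0 + 4·M_1 + 1·M_2 = 6(Δ_1 - Δ_0) = -24
Natural end conditions: M_0 = M_2 = 0.
Forward elimination and back-substitution give M_0 = 0, M_1 = -6, M_2 = 0.
On [1, 2], s(x) = 0 - 3·(x - 1) - 3·(x - 1)² + 1·(x - 1)³.
With (x - 1) = 1/4: s(5/4) = -59/64.

-0.9219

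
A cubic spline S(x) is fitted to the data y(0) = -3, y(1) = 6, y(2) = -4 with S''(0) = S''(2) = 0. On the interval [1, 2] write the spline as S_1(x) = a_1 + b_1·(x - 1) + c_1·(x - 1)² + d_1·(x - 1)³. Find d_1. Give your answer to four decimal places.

Write M_i for S''(x_i). With h_i = 1, 1 and divided differences Δ_i = 9, -10, the continuity of S' gives the tridiagonal system
  1·M_0 + 4·M_1 + 1·M_2 = 6(Δ_1 - Δ_0) = -114
Natural end conditions: M_0 = M_2 = 0.
Solving: M_0 = 0, M_1 = -57/2, M_2 = 0.
On [1, 2], with S_1(x) = a_1 + b_1·(x - 1) + c_1·(x - 1)² + d_1·(x - 1)³: c_1 = M_1/2 = -57/4, d_1 = (M_2 - M_1)/(6h_1) = 19/4, b_1 = Δ_1 - h_1(2M_1 + M_2)/6 = -1/2.

4.7500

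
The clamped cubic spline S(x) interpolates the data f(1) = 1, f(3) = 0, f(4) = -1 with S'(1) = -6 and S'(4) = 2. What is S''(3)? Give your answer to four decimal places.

-6.3333

Put m_i = S'' at the i-th knot. Here h = (2, 1) and Δ = (-1/2, -1), so the interior equations h_(i-1)·m_(i-1) + 2(h_(i-1)+h_i)·m_i + h_i·m_(i+1) = 6(Δ_i − Δ_(i-1)) read
  2·m_0 + 6·m_1 + 1·m_2 = 6(Δ_1 - Δ_0) = -3
Clamped end conditions give two more equations: 2h_0·m_0 + h_0·m_1 = 6(Δ_0 - S'(1)) = 33 and h_1·m_1 + 2h_1·m_2 = 6(S'(4) - Δ_1) = 18.
Solving the tridiagonal system: m_0 = 137/12, m_1 = -19/3, m_2 = 73/6.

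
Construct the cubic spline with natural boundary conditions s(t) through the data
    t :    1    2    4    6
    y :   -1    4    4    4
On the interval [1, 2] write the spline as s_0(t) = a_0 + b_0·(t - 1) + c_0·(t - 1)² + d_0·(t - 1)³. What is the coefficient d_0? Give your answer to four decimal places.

Let M_i = s''(x_i). Step sizes h_i = 1, 2, 2; slopes of the chords Δ_i = (y_(i+1) - y_i)/h_i = 5, 0, 0.
  1·M_0 + 6·M_1 + 2·M_2 = 6(Δ_1 - Δ_0) = -30
  2·M_1 + 8·M_2 + 2·M_3 = 6(Δ_2 - Δ_1) = 0
Natural end conditions: M_0 = M_3 = 0.
Hence M_0 = 0, M_1 = -60/11, M_2 = 15/11, M_3 = 0.
On [1, 2], with s_0(t) = a_0 + b_0·(t - 1) + c_0·(t - 1)² + d_0·(t - 1)³: c_0 = M_0/2 = 0, d_0 = (M_1 - M_0)/(6h_0) = -10/11, b_0 = Δ_0 - h_0(2M_0 + M_1)/6 = 65/11.

-0.9091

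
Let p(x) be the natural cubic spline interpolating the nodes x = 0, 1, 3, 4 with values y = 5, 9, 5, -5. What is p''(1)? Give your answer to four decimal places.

With m_i denoting the second derivative at x_i, h_i = 1, 2, 1, and Δ_i = (y_(i+1) − y_i)/h_i = 4, -2, -10:
  1·m_0 + 6·m_1 + 2·m_2 = 6(Δ_1 - Δ_0) = -36
  2·m_1 + 6·m_2 + 1·m_3 = 6(Δ_2 - Δ_1) = -48
Natural end conditions: m_0 = m_3 = 0.
Forward elimination and back-substitution give m_0 = 0, m_1 = -15/4, m_2 = -27/4, m_3 = 0.

-3.7500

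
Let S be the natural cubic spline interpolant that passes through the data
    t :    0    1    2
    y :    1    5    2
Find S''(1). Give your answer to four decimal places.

Write m_i for S''(x_i). With h_i = 1, 1 and divided differences Δ_i = 4, -3, the continuity of S' gives the tridiagonal system
  1·m_0 + 4·m_1 + 1·m_2 = 6(Δ_1 - Δ_0) = -42
Natural end conditions: m_0 = m_2 = 0.
Forward elimination and back-substitution give m_0 = 0, m_1 = -21/2, m_2 = 0.

-10.5000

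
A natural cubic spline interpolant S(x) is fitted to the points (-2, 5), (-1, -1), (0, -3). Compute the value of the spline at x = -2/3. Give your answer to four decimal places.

Write m_i for S''(x_i). With h_i = 1, 1 and divided differences Δ_i = -6, -2, the continuity of S' gives the tridiagonal system
  1·m_0 + 4·m_1 + 1·m_2 = 6(Δ_1 - Δ_0) = 24
Natural end conditions: m_0 = m_2 = 0.
Solving the tridiagonal system: m_0 = 0, m_1 = 6, m_2 = 0.
On [-1, 0], S(x) = -1 - 4·(x + 1) + 3·(x + 1)² - 1·(x + 1)³.
With (x + 1) = 1/3: S(-2/3) = -55/27.

-2.0370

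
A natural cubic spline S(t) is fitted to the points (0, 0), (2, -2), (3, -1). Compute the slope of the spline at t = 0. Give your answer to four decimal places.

-1.6667

Put σ_i = S'' at the i-th knot. Here h = (2, 1) and Δ = (-1, 1), so the interior equations h_(i-1)·σ_(i-1) + 2(h_(i-1)+h_i)·σ_i + h_i·σ_(i+1) = 6(Δ_i − Δ_(i-1)) read
  2·σ_0 + 6·σ_1 + 1·σ_2 = 6(Δ_1 - Δ_0) = 12
Natural end conditions: σ_0 = σ_2 = 0.
Solving: σ_0 = 0, σ_1 = 2, σ_2 = 0.
On [0, 2], S'(t) = b_0 + 2c_0·t + 3d_0·t² with b_0 = Δ_0 - h_0(2σ_0 + σ_1)/6 = -5/3, c_0 = σ_0/2 = 0, d_0 = (σ_1 - σ_0)/(6h_0) = 1/6. So S'(0) = -5/3.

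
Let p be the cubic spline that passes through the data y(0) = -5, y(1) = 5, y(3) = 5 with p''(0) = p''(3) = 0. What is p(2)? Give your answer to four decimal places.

Write M_i for p''(x_i). With h_i = 1, 2 and divided differences Δ_i = 10, 0, the continuity of p' gives the tridiagonal system
  1·M_0 + 6·M_1 + 2·M_2 = 6(Δ_1 - Δ_0) = -60
Natural end conditions: M_0 = M_2 = 0.
Hence M_0 = 0, M_1 = -10, M_2 = 0.
On [1, 3], p(x) = 5 + 20/3·(x - 1) - 5·(x - 1)² + 5/6·(x - 1)³.
With (x - 1) = 1: p(2) = 15/2.

7.5000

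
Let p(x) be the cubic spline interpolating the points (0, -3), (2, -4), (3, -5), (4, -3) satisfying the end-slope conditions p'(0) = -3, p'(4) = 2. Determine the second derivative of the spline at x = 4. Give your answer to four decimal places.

Let m_i = p''(x_i). Step sizes h_i = 2, 1, 1; slopes of the chords Δ_i = (y_(i+1) - y_i)/h_i = -1/2, -1, 2.
  2·m_0 + 6·m_1 + 1·m_2 = 6(Δ_1 - Δ_0) = -3
  1·m_1 + 4·m_2 + 1·m_3 = 6(Δ_2 - Δ_1) = 18
Clamped end conditions give two more equations: 2h_0·m_0 + h_0·m_1 = 6(Δ_0 - p'(0)) = 15 and h_2·m_2 + 2h_2·m_3 = 6(p'(4) - Δ_2) = 0.
Solving: m_0 = 119/22, m_1 = -73/22, m_2 = 67/11, m_3 = -67/22.

-3.0455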